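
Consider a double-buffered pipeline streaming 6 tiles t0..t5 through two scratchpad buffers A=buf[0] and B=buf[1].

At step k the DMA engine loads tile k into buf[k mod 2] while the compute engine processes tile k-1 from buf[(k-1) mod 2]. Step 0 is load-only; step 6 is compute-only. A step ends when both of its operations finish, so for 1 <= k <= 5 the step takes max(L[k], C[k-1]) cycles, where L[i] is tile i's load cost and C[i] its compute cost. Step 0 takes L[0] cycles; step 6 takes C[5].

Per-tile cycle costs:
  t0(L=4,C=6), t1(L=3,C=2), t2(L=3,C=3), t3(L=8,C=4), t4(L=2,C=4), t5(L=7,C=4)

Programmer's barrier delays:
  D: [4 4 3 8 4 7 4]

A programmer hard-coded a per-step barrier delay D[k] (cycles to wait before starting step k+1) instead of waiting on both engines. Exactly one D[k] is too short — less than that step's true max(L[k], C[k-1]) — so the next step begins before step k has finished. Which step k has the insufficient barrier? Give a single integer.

hazard at step 1

k=0 barrier L[0]=4→4c, D[0]=4 ok
k=1 barrier max(L[1]=3,C[0]=6)→6c, D[1]=4 SHORT
k=2 barrier max(L[2]=3,C[1]=2)→3c, D[2]=3 ok
k=3 barrier max(L[3]=8,C[2]=3)→8c, D[3]=8 ok
k=4 barrier max(L[4]=2,C[3]=4)→4c, D[4]=4 ok
k=5 barrier max(L[5]=7,C[4]=4)→7c, D[5]=7 ok
k=6 barrier C[5]=4→4c, D[6]=4 ok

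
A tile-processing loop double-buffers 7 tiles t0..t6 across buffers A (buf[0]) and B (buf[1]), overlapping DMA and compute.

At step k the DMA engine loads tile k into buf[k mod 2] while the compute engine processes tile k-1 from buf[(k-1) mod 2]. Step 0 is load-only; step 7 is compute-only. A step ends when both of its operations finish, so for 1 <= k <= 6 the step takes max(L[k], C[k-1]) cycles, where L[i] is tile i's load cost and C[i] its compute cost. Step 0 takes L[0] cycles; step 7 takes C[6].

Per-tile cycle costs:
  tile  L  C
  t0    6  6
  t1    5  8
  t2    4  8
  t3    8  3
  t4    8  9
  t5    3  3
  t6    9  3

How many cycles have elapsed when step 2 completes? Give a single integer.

end_cycle[2] = 20

k=0 load=t0/6c comp=- wait=6 total=6
k=1 load=t1/5c comp=t0/6c wait=6 total=12
k=2 load=t2/4c comp=t1/8c wait=8 total=20
k=3 load=t3/8c comp=t2/8c wait=8 total=28
k=4 load=t4/8c comp=t3/3c wait=8 total=36
k=5 load=t5/3c comp=t4/9c wait=9 total=45
k=6 load=t6/9c comp=t5/3c wait=9 total=54
k=7 load=- comp=t6/3c wait=3 total=57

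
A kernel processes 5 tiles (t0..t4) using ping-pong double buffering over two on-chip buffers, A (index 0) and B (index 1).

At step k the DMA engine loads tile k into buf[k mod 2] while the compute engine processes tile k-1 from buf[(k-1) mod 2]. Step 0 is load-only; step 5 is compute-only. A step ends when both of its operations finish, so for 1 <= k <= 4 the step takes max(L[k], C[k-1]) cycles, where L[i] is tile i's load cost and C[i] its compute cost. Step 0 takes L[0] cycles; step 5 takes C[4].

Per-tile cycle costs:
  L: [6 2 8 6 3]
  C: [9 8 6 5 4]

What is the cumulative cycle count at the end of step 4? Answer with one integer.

  0. 6=6c; end=6; A:t0 B:-
  1. max(2,9)=9c; end=15; A:t0 B:t1
  2. max(8,8)=8c; end=23; A:t2 B:t1
  3. max(6,6)=6c; end=29; A:t2 B:t3
  4. max(3,5)=5c; end=34; A:t4 B:t3
  5. 4=4c; end=38; A:t4 B:t3

end_cycle[4] = 34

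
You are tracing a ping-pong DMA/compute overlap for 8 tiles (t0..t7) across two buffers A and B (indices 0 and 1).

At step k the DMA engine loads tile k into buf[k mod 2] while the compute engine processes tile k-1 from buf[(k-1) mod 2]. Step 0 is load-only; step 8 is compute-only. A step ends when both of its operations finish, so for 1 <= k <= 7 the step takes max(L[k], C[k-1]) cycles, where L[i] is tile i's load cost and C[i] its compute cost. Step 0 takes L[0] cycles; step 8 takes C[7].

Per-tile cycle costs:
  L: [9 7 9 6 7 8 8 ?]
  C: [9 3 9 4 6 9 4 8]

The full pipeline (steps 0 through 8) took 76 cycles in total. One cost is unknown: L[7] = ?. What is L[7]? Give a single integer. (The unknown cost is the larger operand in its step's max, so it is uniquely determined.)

step 0 = dur = L[0]=9 = 9
step 1 = dur = max(L[1]=7, C[0]=9) = 9
step 2 = dur = max(L[2]=9, C[1]=3) = 9
step 3 = dur = max(L[3]=6, C[2]=9) = 9
step 4 = dur = max(L[4]=7, C[3]=4) = 7
step 5 = dur = max(L[5]=8, C[4]=6) = 8
step 6 = dur = max(L[6]=8, C[5]=9) = 9
step 7 = dur = max(L[7]=?, C[6]=4) = L[7]  (unknown; binding)
step 8 = dur = C[7]=8 = 8
sum of known step durations = 68
dur[7] = total - known = 76 - 68 = 8
L[7] is the binding max in step 7, so L[7] = dur[7] = 8

L[7] = 8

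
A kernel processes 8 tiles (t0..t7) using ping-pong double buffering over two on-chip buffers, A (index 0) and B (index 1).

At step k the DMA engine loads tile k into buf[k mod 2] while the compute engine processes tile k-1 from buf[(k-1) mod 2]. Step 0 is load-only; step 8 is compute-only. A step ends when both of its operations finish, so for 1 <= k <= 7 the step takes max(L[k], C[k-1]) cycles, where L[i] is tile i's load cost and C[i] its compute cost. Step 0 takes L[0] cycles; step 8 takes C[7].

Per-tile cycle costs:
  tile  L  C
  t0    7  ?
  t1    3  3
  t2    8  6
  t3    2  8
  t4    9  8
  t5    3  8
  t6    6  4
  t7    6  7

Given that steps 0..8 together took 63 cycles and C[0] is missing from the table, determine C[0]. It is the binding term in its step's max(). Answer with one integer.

C[0] = 4

step 0 = dur = L[0]=7 = 7
step 1 = dur = max(L[1]=3, C[0]=?) = C[0]  (unknown; binding)
step 2 = dur = max(L[2]=8, C[1]=3) = 8
step 3 = dur = max(L[3]=2, C[2]=6) = 6
step 4 = dur = max(L[4]=9, C[3]=8) = 9
step 5 = dur = max(L[5]=3, C[4]=8) = 8
step 6 = dur = max(L[6]=6, C[5]=8) = 8
step 7 = dur = max(L[7]=6, C[6]=4) = 6
step 8 = dur = C[7]=7 = 7
sum of known step durations = 59
dur[1] = total - known = 63 - 59 = 4
C[0] is the binding max in step 1, so C[0] = dur[1] = 4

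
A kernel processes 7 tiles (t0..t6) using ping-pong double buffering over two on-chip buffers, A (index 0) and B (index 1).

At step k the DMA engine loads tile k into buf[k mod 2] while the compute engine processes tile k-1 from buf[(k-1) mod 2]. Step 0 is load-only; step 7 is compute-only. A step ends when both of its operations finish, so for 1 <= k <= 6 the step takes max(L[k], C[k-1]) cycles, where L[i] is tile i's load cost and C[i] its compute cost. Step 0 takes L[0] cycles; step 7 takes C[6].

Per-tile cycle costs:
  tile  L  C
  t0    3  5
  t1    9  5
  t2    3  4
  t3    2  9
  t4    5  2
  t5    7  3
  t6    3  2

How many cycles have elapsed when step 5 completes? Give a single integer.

  0. 3=3c; end=3; A:t0 B:-
  1. max(9,5)=9c; end=12; A:t0 B:t1
  2. max(3,5)=5c; end=17; A:t2 B:t1
  3. max(2,4)=4c; end=21; A:t2 B:t3
  4. max(5,9)=9c; end=30; A:t4 B:t3
  5. max(7,2)=7c; end=37; A:t4 B:t5
  6. max(3,3)=3c; end=40; A:t6 B:t5
  7. 2=2c; end=42; A:t6 B:t5

end_cycle[5] = 37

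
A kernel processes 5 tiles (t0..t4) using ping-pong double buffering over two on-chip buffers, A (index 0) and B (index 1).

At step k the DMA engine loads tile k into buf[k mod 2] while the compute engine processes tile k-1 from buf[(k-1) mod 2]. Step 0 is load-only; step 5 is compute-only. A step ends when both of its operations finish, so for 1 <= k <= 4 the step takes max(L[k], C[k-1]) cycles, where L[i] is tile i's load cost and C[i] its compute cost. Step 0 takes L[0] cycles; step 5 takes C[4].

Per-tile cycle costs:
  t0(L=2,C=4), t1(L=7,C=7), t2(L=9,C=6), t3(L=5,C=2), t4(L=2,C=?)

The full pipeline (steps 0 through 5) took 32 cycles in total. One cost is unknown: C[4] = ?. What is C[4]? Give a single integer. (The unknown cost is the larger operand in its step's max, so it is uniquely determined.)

C[4] = 6

step 0 = dur = L[0]=2 = 2
step 1 = dur = max(L[1]=7, C[0]=4) = 7
step 2 = dur = max(L[2]=9, C[1]=7) = 9
step 3 = dur = max(L[3]=5, C[2]=6) = 6
step 4 = dur = max(L[4]=2, C[3]=2) = 2
step 5 = dur = C[4]=? = C[4]  (unknown; binding)
sum of known step durations = 26
dur[5] = total - known = 32 - 26 = 6
C[4] is the binding max in step 5, so C[4] = dur[5] = 6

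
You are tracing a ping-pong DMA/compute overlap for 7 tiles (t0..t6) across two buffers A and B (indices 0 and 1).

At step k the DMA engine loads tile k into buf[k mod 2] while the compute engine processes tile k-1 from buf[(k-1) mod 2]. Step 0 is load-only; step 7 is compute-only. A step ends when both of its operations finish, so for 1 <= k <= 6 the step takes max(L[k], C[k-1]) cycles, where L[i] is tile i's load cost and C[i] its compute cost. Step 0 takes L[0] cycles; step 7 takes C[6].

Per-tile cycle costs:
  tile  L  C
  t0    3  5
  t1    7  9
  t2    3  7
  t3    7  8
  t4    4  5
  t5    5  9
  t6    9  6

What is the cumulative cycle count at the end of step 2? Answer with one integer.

end_cycle[2] = 19

  0. 3=3c; end=3; A:t0 B:-
  1. max(7,5)=7c; end=10; A:t0 B:t1
  2. max(3,9)=9c; end=19; A:t2 B:t1
  3. max(7,7)=7c; end=26; A:t2 B:t3
  4. max(4,8)=8c; end=34; A:t4 B:t3
  5. max(5,5)=5c; end=39; A:t4 B:t5
  6. max(9,9)=9c; end=48; A:t6 B:t5
  7. 6=6c; end=54; A:t6 B:t5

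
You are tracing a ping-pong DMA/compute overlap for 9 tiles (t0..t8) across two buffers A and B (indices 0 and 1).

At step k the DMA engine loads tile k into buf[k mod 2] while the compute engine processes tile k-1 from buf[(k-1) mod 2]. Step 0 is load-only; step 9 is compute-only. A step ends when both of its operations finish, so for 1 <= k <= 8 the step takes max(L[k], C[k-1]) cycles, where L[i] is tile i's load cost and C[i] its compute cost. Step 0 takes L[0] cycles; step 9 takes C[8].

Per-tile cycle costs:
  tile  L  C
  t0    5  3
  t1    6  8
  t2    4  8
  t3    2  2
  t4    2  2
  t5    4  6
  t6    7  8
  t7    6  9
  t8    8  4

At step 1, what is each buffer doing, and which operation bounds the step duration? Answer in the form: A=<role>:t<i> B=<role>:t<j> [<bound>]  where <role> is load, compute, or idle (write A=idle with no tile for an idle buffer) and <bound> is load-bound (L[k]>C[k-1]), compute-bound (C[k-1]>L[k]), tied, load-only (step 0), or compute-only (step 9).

  0. 5=5c; end=5; A:t0 B:-
  1. max(6,3)=6c; end=11; A:t0 B:t1
  2. max(4,8)=8c; end=19; A:t2 B:t1
  3. max(2,8)=8c; end=27; A:t2 B:t3
  4. max(2,2)=2c; end=29; A:t4 B:t3
  5. max(4,2)=4c; end=33; A:t4 B:t5
  6. max(7,6)=7c; end=40; A:t6 B:t5
  7. max(6,8)=8c; end=48; A:t6 B:t7
  8. max(8,9)=9c; end=57; A:t8 B:t7
  9. 4=4c; end=61; A:t8 B:t7

step 1: A=compute:t0 B=load:t1 [load-bound]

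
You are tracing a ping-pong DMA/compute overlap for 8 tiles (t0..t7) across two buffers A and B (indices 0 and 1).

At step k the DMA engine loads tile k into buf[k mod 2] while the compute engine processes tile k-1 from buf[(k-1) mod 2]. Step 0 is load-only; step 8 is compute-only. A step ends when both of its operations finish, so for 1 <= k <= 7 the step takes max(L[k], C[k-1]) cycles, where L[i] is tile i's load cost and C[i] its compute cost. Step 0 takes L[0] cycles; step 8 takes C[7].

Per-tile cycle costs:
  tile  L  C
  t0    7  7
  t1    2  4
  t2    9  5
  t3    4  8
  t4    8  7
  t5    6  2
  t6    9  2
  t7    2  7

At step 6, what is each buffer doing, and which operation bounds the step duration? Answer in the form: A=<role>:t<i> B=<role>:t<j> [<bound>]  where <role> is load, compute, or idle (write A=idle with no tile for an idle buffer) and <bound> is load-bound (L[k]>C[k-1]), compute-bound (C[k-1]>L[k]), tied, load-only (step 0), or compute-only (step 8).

step 6: A=load:t6 B=compute:t5 [load-bound]

step 0: L[0]=7 → dur=7, Σ=7 | A=load:t0 B=idle [load-only]
step 1: L[1]=2 C[0]=7 → dur=7, Σ=14 | A=compute:t0 B=load:t1 [compute-bound]
step 2: L[2]=9 C[1]=4 → dur=9, Σ=23 | A=load:t2 B=compute:t1 [load-bound]
step 3: L[3]=4 C[2]=5 → dur=5, Σ=28 | A=compute:t2 B=load:t3 [compute-bound]
step 4: L[4]=8 C[3]=8 → dur=8, Σ=36 | A=load:t4 B=compute:t3 [tied]
step 5: L[5]=6 C[4]=7 → dur=7, Σ=43 | A=compute:t4 B=load:t5 [compute-bound]
step 6: L[6]=9 C[5]=2 → dur=9, Σ=52 | A=load:t6 B=compute:t5 [load-bound]
step 7: L[7]=2 C[6]=2 → dur=2, Σ=54 | A=compute:t6 B=load:t7 [tied]
step 8: C[7]=7 → dur=7, Σ=61 | A=idle B=compute:t7 [compute-only]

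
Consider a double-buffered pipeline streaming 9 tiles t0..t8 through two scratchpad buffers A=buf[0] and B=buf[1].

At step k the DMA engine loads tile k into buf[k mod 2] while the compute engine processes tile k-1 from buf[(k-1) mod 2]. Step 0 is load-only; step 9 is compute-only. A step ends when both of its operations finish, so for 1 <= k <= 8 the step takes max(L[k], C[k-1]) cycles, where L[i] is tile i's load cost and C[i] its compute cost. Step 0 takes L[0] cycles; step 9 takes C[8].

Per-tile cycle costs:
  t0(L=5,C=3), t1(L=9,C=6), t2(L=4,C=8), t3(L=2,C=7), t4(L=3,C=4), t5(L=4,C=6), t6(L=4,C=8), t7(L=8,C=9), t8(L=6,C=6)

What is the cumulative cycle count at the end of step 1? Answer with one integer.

step 0: L[0]=5 → dur=5, Σ=5 | A=load:t0 B=idle [load-only]
step 1: L[1]=9 C[0]=3 → dur=9, Σ=14 | A=compute:t0 B=load:t1 [load-bound]
step 2: L[2]=4 C[1]=6 → dur=6, Σ=20 | A=load:t2 B=compute:t1 [compute-bound]
step 3: L[3]=2 C[2]=8 → dur=8, Σ=28 | A=compute:t2 B=load:t3 [compute-bound]
step 4: L[4]=3 C[3]=7 → dur=7, Σ=35 | A=load:t4 B=compute:t3 [compute-bound]
step 5: L[5]=4 C[4]=4 → dur=4, Σ=39 | A=compute:t4 B=load:t5 [tied]
step 6: L[6]=4 C[5]=6 → dur=6, Σ=45 | A=load:t6 B=compute:t5 [compute-bound]
step 7: L[7]=8 C[6]=8 → dur=8, Σ=53 | A=compute:t6 B=load:t7 [tied]
step 8: L[8]=6 C[7]=9 → dur=9, Σ=62 | A=load:t8 B=compute:t7 [compute-bound]
step 9: C[8]=6 → dur=6, Σ=68 | A=compute:t8 B=idle [compute-only]

end_cycle[1] = 14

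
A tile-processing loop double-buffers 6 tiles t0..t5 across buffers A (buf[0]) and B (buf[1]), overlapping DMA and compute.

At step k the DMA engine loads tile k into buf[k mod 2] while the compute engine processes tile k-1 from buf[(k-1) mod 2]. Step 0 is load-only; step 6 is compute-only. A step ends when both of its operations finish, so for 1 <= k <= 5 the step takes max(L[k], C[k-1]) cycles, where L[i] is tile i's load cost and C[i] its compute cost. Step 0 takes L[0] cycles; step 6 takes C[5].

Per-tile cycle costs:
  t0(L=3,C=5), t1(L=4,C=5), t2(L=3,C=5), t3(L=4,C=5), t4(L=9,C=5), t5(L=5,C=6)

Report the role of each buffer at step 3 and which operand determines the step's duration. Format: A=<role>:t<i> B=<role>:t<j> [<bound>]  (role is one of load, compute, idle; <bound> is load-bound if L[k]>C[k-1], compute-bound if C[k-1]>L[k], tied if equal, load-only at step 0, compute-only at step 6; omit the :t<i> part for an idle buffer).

  0. 3=3c; end=3; A:t0 B:-
  1. max(4,5)=5c; end=8; A:t0 B:t1
  2. max(3,5)=5c; end=13; A:t2 B:t1
  3. max(4,5)=5c; end=18; A:t2 B:t3
  4. max(9,5)=9c; end=27; A:t4 B:t3
  5. max(5,5)=5c; end=32; A:t4 B:t5
  6. 6=6c; end=38; A:t4 B:t5

step 3: A=compute:t2 B=load:t3 [compute-bound]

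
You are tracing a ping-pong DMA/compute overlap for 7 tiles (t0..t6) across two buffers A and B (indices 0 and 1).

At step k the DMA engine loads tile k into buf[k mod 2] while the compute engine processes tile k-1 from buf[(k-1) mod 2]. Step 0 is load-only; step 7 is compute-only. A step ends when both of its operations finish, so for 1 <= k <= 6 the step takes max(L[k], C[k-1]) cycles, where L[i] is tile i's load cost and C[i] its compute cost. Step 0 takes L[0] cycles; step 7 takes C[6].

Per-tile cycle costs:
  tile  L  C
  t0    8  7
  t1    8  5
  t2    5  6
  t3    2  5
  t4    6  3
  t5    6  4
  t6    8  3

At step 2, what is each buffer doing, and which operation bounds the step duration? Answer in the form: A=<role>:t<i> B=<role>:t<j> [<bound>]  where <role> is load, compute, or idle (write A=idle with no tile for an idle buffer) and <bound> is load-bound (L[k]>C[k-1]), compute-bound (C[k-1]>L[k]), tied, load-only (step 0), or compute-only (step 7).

step 2: A=load:t2 B=compute:t1 [tied]

step 0: L[0]=8 → dur=8, Σ=8 | A=load:t0 B=idle [load-only]
step 1: L[1]=8 C[0]=7 → dur=8, Σ=16 | A=compute:t0 B=load:t1 [load-bound]
step 2: L[2]=5 C[1]=5 → dur=5, Σ=21 | A=load:t2 B=compute:t1 [tied]
step 3: L[3]=2 C[2]=6 → dur=6, Σ=27 | A=compute:t2 B=load:t3 [compute-bound]
step 4: L[4]=6 C[3]=5 → dur=6, Σ=33 | A=load:t4 B=compute:t3 [load-bound]
step 5: L[5]=6 C[4]=3 → dur=6, Σ=39 | A=compute:t4 B=load:t5 [load-bound]
step 6: L[6]=8 C[5]=4 → dur=8, Σ=47 | A=load:t6 B=compute:t5 [load-bound]
step 7: C[6]=3 → dur=3, Σ=50 | A=compute:t6 B=idle [compute-only]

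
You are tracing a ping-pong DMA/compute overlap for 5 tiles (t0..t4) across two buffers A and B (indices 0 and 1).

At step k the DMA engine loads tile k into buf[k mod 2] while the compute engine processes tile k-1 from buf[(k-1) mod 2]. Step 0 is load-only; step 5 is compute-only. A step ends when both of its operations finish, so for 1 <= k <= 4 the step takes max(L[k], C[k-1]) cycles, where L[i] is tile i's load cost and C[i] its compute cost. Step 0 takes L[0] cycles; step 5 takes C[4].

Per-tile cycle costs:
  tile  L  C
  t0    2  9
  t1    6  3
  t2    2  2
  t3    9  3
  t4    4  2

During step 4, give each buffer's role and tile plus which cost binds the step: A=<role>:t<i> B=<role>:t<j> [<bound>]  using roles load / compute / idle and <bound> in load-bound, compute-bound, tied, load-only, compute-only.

[0] DMA t0→A (2c) ∥ CU idle ⇒ 2c, clock 2
[1] DMA t1→B (6c) ∥ CU A:t0 (9c) ⇒ 9c, clock 11
[2] DMA t2→A (2c) ∥ CU B:t1 (3c) ⇒ 3c, clock 14
[3] DMA t3→B (9c) ∥ CU A:t2 (2c) ⇒ 9c, clock 23
[4] DMA t4→A (4c) ∥ CU B:t3 (3c) ⇒ 4c, clock 27
[5] DMA idle ∥ CU A:t4 (2c) ⇒ 2c, clock 29

step 4: A=load:t4 B=compute:t3 [load-bound]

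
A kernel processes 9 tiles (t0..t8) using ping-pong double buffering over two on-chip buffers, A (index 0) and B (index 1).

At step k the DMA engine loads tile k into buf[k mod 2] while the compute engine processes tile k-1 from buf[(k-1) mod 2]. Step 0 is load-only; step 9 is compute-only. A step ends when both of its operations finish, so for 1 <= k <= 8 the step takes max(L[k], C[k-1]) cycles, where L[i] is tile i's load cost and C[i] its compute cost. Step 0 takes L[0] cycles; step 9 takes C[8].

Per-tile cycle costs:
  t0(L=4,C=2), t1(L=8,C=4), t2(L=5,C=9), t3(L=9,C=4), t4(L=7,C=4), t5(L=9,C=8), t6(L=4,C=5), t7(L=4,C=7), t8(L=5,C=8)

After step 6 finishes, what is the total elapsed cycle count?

step 0: L[0]=4 → dur=4, Σ=4 | A=load:t0 B=idle [load-only]
step 1: L[1]=8 C[0]=2 → dur=8, Σ=12 | A=compute:t0 B=load:t1 [load-bound]
step 2: L[2]=5 C[1]=4 → dur=5, Σ=17 | A=load:t2 B=compute:t1 [load-bound]
step 3: L[3]=9 C[2]=9 → dur=9, Σ=26 | A=compute:t2 B=load:t3 [tied]
step 4: L[4]=7 C[3]=4 → dur=7, Σ=33 | A=load:t4 B=compute:t3 [load-bound]
step 5: L[5]=9 C[4]=4 → dur=9, Σ=42 | A=compute:t4 B=load:t5 [load-bound]
step 6: L[6]=4 C[5]=8 → dur=8, Σ=50 | A=load:t6 B=compute:t5 [compute-bound]
step 7: L[7]=4 C[6]=5 → dur=5, Σ=55 | A=compute:t6 B=load:t7 [compute-bound]
step 8: L[8]=5 C[7]=7 → dur=7, Σ=62 | A=load:t8 B=compute:t7 [compute-bound]
step 9: C[8]=8 → dur=8, Σ=70 | A=compute:t8 B=idle [compute-only]

end_cycle[6] = 50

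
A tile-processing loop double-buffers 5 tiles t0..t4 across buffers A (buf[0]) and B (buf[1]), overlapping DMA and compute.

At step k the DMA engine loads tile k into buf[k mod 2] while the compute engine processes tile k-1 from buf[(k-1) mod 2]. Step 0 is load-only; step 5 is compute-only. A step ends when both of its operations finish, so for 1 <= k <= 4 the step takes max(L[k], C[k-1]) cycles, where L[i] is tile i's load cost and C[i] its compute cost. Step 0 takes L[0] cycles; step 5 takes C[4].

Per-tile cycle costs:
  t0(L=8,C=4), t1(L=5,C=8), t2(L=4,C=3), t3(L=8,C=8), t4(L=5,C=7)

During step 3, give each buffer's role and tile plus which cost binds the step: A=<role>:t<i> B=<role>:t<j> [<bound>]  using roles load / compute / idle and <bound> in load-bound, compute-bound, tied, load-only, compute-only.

step 0: L[0]=8 → dur=8, Σ=8 | A=load:t0 B=idle [load-only]
step 1: L[1]=5 C[0]=4 → dur=5, Σ=13 | A=compute:t0 B=load:t1 [load-bound]
step 2: L[2]=4 C[1]=8 → dur=8, Σ=21 | A=load:t2 B=compute:t1 [compute-bound]
step 3: L[3]=8 C[2]=3 → dur=8, Σ=29 | A=compute:t2 B=load:t3 [load-bound]
step 4: L[4]=5 C[3]=8 → dur=8, Σ=37 | A=load:t4 B=compute:t3 [compute-bound]
step 5: C[4]=7 → dur=7, Σ=44 | A=compute:t4 B=idle [compute-only]

step 3: A=compute:t2 B=load:t3 [load-bound]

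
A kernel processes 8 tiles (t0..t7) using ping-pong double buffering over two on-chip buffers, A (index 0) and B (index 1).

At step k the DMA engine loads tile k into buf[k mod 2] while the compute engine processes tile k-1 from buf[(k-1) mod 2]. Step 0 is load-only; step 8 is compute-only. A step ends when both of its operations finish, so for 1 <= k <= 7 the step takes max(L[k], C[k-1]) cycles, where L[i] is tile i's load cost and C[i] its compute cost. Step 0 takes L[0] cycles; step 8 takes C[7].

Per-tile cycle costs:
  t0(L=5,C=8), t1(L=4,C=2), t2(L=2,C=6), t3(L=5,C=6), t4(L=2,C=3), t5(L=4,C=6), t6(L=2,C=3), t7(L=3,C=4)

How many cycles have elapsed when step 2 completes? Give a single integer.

end_cycle[2] = 15

  0. 5=5c; end=5; A:t0 B:-
  1. max(4,8)=8c; end=13; A:t0 B:t1
  2. max(2,2)=2c; end=15; A:t2 B:t1
  3. max(5,6)=6c; end=21; A:t2 B:t3
  4. max(2,6)=6c; end=27; A:t4 B:t3
  5. max(4,3)=4c; end=31; A:t4 B:t5
  6. max(2,6)=6c; end=37; A:t6 B:t5
  7. max(3,3)=3c; end=40; A:t6 B:t7
  8. 4=4c; end=44; A:t6 B:t7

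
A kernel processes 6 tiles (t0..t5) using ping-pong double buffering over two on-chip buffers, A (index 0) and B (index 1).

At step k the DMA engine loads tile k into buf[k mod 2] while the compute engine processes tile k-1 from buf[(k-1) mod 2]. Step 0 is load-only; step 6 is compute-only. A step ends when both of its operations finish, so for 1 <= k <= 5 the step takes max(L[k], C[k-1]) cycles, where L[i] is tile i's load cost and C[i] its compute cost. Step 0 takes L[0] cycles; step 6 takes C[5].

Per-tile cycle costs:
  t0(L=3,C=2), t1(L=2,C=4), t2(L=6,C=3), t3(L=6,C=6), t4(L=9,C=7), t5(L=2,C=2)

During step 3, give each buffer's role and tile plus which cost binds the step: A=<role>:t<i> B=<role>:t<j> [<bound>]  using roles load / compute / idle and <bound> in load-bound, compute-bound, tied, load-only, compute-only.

  0. 3=3c; end=3; A:t0 B:-
  1. max(2,2)=2c; end=5; A:t0 B:t1
  2. max(6,4)=6c; end=11; A:t2 B:t1
  3. max(6,3)=6c; end=17; A:t2 B:t3
  4. max(9,6)=9c; end=26; A:t4 B:t3
  5. max(2,7)=7c; end=33; A:t4 B:t5
  6. 2=2c; end=35; A:t4 B:t5

step 3: A=compute:t2 B=load:t3 [load-bound]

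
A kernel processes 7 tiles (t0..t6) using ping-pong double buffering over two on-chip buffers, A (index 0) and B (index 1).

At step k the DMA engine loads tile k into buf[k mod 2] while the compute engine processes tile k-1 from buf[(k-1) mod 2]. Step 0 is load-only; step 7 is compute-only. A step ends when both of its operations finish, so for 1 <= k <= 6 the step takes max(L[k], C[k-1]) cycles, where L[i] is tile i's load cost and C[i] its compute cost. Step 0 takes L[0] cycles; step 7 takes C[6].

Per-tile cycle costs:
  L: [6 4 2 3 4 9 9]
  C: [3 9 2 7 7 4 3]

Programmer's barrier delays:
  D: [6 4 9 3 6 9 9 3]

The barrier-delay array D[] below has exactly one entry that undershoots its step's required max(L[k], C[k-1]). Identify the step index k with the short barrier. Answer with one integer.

hazard at step 4

k=0 barrier L[0]=6→6c, D[0]=6 ok
k=1 barrier max(L[1]=4,C[0]=3)→4c, D[1]=4 ok
k=2 barrier max(L[2]=2,C[1]=9)→9c, D[2]=9 ok
k=3 barrier max(L[3]=3,C[2]=2)→3c, D[3]=3 ok
k=4 barrier max(L[4]=4,C[3]=7)→7c, D[4]=6 SHORT
k=5 barrier max(L[5]=9,C[4]=7)→9c, D[5]=9 ok
k=6 barrier max(L[6]=9,C[5]=4)→9c, D[6]=9 ok
k=7 barrier C[6]=3→3c, D[7]=3 ok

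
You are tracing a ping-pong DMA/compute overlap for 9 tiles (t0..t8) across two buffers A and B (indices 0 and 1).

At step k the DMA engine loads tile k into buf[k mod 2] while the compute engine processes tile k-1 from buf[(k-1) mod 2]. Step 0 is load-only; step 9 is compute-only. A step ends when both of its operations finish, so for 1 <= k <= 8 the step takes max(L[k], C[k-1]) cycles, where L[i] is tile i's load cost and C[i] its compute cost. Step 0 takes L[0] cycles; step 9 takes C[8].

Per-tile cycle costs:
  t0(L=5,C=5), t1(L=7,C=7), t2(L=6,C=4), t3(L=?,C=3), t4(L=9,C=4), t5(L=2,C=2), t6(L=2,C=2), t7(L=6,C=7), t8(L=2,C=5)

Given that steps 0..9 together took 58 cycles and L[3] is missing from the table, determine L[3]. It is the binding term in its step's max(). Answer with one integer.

step 0: dur = L[0]=5 = 5
step 1: dur = max(L[1]=7, C[0]=5) = 7
step 2: dur = max(L[2]=6, C[1]=7) = 7
step 3: dur = max(L[3]=?, C[2]=4) = L[3]  (unknown; binding)
step 4: dur = max(L[4]=9, C[3]=3) = 9
step 5: dur = max(L[5]=2, C[4]=4) = 4
step 6: dur = max(L[6]=2, C[5]=2) = 2
step 7: dur = max(L[7]=6, C[6]=2) = 6
step 8: dur = max(L[8]=2, C[7]=7) = 7
step 9: dur = C[8]=5 = 5
sum of known step durations = 52
dur[3] = total - known = 58 - 52 = 6
L[3] is the binding max in step 3, so L[3] = dur[3] = 6

L[3] = 6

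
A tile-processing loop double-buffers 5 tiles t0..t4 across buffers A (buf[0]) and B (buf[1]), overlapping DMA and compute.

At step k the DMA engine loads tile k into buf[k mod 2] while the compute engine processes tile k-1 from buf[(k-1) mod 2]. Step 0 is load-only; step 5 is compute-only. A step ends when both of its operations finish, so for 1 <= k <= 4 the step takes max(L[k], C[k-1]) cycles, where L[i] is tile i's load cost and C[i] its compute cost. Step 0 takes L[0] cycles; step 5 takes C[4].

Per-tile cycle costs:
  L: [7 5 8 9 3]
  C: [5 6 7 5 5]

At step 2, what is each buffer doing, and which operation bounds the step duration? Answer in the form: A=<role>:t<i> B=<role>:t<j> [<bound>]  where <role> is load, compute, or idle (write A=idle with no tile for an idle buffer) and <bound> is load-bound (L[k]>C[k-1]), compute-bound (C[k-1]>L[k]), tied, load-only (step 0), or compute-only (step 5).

k=0 load=t0/7c comp=- wait=7 total=7
k=1 load=t1/5c comp=t0/5c wait=5 total=12
k=2 load=t2/8c comp=t1/6c wait=8 total=20
k=3 load=t3/9c comp=t2/7c wait=9 total=29
k=4 load=t4/3c comp=t3/5c wait=5 total=34
k=5 load=- comp=t4/5c wait=5 total=39

step 2: A=load:t2 B=compute:t1 [load-bound]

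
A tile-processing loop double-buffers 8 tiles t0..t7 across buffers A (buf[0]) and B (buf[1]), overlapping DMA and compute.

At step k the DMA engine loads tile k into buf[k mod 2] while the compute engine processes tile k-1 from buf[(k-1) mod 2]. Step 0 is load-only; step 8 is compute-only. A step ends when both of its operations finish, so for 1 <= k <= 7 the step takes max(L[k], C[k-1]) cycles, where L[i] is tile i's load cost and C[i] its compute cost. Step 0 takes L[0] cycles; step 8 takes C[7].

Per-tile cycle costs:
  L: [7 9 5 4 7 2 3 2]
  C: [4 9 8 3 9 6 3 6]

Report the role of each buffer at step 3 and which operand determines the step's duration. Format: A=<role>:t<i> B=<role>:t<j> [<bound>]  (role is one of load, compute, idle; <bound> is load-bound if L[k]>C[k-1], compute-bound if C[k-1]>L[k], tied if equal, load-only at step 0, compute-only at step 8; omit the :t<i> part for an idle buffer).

step 0: L[0]=7 → dur=7, Σ=7 | A=load:t0 B=idle [load-only]
step 1: L[1]=9 C[0]=4 → dur=9, Σ=16 | A=compute:t0 B=load:t1 [load-bound]
step 2: L[2]=5 C[1]=9 → dur=9, Σ=25 | A=load:t2 B=compute:t1 [compute-bound]
step 3: L[3]=4 C[2]=8 → dur=8, Σ=33 | A=compute:t2 B=load:t3 [compute-bound]
step 4: L[4]=7 C[3]=3 → dur=7, Σ=40 | A=load:t4 B=compute:t3 [load-bound]
step 5: L[5]=2 C[4]=9 → dur=9, Σ=49 | A=compute:t4 B=load:t5 [compute-bound]
step 6: L[6]=3 C[5]=6 → dur=6, Σ=55 | A=load:t6 B=compute:t5 [compute-bound]
step 7: L[7]=2 C[6]=3 → dur=3, Σ=58 | A=compute:t6 B=load:t7 [compute-bound]
step 8: C[7]=6 → dur=6, Σ=64 | A=idle B=compute:t7 [compute-only]

step 3: A=compute:t2 B=load:t3 [compute-bound]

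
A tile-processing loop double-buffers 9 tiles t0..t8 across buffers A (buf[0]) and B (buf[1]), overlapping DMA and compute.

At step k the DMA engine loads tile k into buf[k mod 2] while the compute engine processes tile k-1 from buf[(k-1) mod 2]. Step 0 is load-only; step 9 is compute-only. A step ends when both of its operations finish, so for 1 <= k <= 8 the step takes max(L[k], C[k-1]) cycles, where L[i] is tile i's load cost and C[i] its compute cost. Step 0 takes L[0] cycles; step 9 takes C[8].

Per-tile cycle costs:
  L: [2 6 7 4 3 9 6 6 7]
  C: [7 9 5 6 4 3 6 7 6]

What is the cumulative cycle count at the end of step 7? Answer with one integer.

end_cycle[7] = 50

  0. 2=2c; end=2; A:t0 B:-
  1. max(6,7)=7c; end=9; A:t0 B:t1
  2. max(7,9)=9c; end=18; A:t2 B:t1
  3. max(4,5)=5c; end=23; A:t2 B:t3
  4. max(3,6)=6c; end=29; A:t4 B:t3
  5. max(9,4)=9c; end=38; A:t4 B:t5
  6. max(6,3)=6c; end=44; A:t6 B:t5
  7. max(6,6)=6c; end=50; A:t6 B:t7
  8. max(7,7)=7c; end=57; A:t8 B:t7
  9. 6=6c; end=63; A:t8 B:t7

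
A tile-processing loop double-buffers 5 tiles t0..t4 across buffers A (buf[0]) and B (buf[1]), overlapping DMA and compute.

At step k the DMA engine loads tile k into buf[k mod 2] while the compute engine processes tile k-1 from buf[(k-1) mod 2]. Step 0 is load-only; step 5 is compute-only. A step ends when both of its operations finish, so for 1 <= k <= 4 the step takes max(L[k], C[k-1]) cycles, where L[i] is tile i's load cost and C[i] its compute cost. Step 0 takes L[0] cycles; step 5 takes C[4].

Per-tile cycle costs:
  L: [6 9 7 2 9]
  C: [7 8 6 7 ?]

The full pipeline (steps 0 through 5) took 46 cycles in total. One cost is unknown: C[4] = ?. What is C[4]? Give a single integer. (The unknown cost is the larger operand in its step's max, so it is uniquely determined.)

step 0 = dur = L[0]=6 = 6
step 1 = dur = max(L[1]=9, C[0]=7) = 9
step 2 = dur = max(L[2]=7, C[1]=8) = 8
step 3 = dur = max(L[3]=2, C[2]=6) = 6
step 4 = dur = max(L[4]=9, C[3]=7) = 9
step 5 = dur = C[4]=? = C[4]  (unknown; binding)
sum of known step durations = 38
dur[5] = total - known = 46 - 38 = 8
C[4] is the binding max in step 5, so C[4] = dur[5] = 8

C[4] = 8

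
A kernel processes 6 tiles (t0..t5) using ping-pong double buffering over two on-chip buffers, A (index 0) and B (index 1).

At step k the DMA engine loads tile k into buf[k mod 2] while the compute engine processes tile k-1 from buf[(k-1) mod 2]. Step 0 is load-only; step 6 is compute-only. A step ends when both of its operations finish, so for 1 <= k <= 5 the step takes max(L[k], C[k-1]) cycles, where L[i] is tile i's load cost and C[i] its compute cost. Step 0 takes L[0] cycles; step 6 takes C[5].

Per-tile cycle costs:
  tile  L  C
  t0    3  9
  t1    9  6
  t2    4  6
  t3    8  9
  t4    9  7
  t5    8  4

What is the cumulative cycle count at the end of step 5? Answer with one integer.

end_cycle[5] = 43

k=0 load=t0/3c comp=- wait=3 total=3
k=1 load=t1/9c comp=t0/9c wait=9 total=12
k=2 load=t2/4c comp=t1/6c wait=6 total=18
k=3 load=t3/8c comp=t2/6c wait=8 total=26
k=4 load=t4/9c comp=t3/9c wait=9 total=35
k=5 load=t5/8c comp=t4/7c wait=8 total=43
k=6 load=- comp=t5/4c wait=4 total=47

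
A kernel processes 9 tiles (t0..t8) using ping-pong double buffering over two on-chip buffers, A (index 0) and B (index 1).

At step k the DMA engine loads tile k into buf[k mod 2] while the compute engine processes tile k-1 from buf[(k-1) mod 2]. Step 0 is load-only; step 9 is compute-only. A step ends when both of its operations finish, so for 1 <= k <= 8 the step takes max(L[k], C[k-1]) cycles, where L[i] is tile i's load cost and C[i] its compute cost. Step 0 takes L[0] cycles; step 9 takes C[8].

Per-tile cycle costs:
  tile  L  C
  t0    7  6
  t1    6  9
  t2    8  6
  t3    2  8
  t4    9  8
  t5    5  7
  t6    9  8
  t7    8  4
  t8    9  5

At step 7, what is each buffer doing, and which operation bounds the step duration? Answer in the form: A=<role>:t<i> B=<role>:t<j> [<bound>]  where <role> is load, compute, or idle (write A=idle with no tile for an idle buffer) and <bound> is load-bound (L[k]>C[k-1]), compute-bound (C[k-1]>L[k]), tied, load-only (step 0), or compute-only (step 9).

[0] DMA t0→A (7c) ∥ CU idle ⇒ 7c, clock 7
[1] DMA t1→B (6c) ∥ CU A:t0 (6c) ⇒ 6c, clock 13
[2] DMA t2→A (8c) ∥ CU B:t1 (9c) ⇒ 9c, clock 22
[3] DMA t3→B (2c) ∥ CU A:t2 (6c) ⇒ 6c, clock 28
[4] DMA t4→A (9c) ∥ CU B:t3 (8c) ⇒ 9c, clock 37
[5] DMA t5→B (5c) ∥ CU A:t4 (8c) ⇒ 8c, clock 45
[6] DMA t6→A (9c) ∥ CU B:t5 (7c) ⇒ 9c, clock 54
[7] DMA t7→B (8c) ∥ CU A:t6 (8c) ⇒ 8c, clock 62
[8] DMA t8→A (9c) ∥ CU B:t7 (4c) ⇒ 9c, clock 71
[9] DMA idle ∥ CU A:t8 (5c) ⇒ 5c, clock 76

step 7: A=compute:t6 B=load:t7 [tied]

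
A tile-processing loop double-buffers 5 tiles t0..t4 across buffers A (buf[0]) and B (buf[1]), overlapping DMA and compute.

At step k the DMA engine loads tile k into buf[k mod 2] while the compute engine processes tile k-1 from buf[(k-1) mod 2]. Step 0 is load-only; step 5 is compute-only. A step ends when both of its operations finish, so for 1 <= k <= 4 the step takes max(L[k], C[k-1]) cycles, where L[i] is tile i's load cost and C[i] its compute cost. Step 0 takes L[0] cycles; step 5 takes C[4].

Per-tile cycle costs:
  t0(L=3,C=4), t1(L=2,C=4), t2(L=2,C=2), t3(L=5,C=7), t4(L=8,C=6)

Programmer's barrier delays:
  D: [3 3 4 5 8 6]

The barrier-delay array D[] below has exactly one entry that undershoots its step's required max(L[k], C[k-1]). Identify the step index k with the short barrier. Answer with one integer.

k=0 barrier L[0]=3→3c, D[0]=3 ok
k=1 barrier max(L[1]=2,C[0]=4)→4c, D[1]=3 SHORT
k=2 barrier max(L[2]=2,C[1]=4)→4c, D[2]=4 ok
k=3 barrier max(L[3]=5,C[2]=2)→5c, D[3]=5 ok
k=4 barrier max(L[4]=8,C[3]=7)→8c, D[4]=8 ok
k=5 barrier C[4]=6→6c, D[5]=6 ok

hazard at step 1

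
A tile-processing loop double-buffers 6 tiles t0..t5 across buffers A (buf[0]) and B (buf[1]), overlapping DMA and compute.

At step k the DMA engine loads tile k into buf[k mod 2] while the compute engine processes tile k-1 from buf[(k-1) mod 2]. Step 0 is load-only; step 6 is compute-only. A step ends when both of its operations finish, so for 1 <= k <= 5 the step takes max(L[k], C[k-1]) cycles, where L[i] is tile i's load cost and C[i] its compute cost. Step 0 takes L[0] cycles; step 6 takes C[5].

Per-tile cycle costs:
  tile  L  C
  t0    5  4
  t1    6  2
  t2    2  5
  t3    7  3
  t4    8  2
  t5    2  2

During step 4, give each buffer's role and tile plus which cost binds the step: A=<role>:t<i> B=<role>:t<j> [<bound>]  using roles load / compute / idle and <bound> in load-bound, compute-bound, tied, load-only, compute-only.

step 4: A=load:t4 B=compute:t3 [load-bound]

[0] DMA t0→A (5c) ∥ CU idle ⇒ 5c, clock 5
[1] DMA t1→B (6c) ∥ CU A:t0 (4c) ⇒ 6c, clock 11
[2] DMA t2→A (2c) ∥ CU B:t1 (2c) ⇒ 2c, clock 13
[3] DMA t3→B (7c) ∥ CU A:t2 (5c) ⇒ 7c, clock 20
[4] DMA t4→A (8c) ∥ CU B:t3 (3c) ⇒ 8c, clock 28
[5] DMA t5→B (2c) ∥ CU A:t4 (2c) ⇒ 2c, clock 30
[6] DMA idle ∥ CU B:t5 (2c) ⇒ 2c, clock 32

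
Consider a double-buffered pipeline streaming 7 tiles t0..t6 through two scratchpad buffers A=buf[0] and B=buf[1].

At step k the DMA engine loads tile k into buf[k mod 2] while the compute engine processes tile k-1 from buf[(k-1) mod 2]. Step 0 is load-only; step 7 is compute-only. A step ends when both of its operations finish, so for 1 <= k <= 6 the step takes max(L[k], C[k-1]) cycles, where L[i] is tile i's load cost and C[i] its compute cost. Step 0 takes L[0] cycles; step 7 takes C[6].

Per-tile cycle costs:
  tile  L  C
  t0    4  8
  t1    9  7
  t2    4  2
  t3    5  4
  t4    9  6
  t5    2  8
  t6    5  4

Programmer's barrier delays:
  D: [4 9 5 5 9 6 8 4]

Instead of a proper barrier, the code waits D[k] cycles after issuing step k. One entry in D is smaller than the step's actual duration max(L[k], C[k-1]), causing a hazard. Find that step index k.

step 0: need L[0]=4 = 4; D[0]=4 ok
step 1: need max(L[1]=9,C[0]=8) = 9; D[1]=9 ok
step 2: need max(L[2]=4,C[1]=7) = 7; D[2]=5 SHORT
step 3: need max(L[3]=5,C[2]=2) = 5; D[3]=5 ok
step 4: need max(L[4]=9,C[3]=4) = 9; D[4]=9 ok
step 5: need max(L[5]=2,C[4]=6) = 6; D[5]=6 ok
step 6: need max(L[6]=5,C[5]=8) = 8; D[6]=8 ok
step 7: need C[6]=4 = 4; D[7]=4 ok

hazard at step 2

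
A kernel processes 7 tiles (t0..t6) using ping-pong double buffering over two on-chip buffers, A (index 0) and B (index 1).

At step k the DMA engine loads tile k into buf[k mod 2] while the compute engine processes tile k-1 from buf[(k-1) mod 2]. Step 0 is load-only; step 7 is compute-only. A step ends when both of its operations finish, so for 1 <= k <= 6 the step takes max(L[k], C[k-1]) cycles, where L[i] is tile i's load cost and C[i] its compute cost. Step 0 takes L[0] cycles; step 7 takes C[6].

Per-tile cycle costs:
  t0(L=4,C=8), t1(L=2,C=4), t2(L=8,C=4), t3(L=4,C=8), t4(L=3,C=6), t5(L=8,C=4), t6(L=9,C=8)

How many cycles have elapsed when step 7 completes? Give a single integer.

[0] DMA t0→A (4c) ∥ CU idle ⇒ 4c, clock 4
[1] DMA t1→B (2c) ∥ CU A:t0 (8c) ⇒ 8c, clock 12
[2] DMA t2→A (8c) ∥ CU B:t1 (4c) ⇒ 8c, clock 20
[3] DMA t3→B (4c) ∥ CU A:t2 (4c) ⇒ 4c, clock 24
[4] DMA t4→A (3c) ∥ CU B:t3 (8c) ⇒ 8c, clock 32
[5] DMA t5→B (8c) ∥ CU A:t4 (6c) ⇒ 8c, clock 40
[6] DMA t6→A (9c) ∥ CU B:t5 (4c) ⇒ 9c, clock 49
[7] DMA idle ∥ CU A:t6 (8c) ⇒ 8c, clock 57

end_cycle[7] = 57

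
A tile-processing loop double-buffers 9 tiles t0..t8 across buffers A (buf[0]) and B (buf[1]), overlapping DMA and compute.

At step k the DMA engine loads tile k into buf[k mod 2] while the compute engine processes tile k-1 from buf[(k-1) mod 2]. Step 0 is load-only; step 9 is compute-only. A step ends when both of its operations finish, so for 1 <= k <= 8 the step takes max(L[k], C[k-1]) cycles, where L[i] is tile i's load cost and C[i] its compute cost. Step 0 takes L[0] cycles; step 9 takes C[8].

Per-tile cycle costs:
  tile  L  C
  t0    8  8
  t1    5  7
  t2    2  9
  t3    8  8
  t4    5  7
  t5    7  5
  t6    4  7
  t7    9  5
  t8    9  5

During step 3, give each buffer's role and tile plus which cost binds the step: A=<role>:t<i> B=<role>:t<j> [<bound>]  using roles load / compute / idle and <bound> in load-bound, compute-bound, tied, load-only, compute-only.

k=0 load=t0/8c comp=- wait=8 total=8
k=1 load=t1/5c comp=t0/8c wait=8 total=16
k=2 load=t2/2c comp=t1/7c wait=7 total=23
k=3 load=t3/8c comp=t2/9c wait=9 total=32
k=4 load=t4/5c comp=t3/8c wait=8 total=40
k=5 load=t5/7c comp=t4/7c wait=7 total=47
k=6 load=t6/4c comp=t5/5c wait=5 total=52
k=7 load=t7/9c comp=t6/7c wait=9 total=61
k=8 load=t8/9c comp=t7/5c wait=9 total=70
k=9 load=- comp=t8/5c wait=5 total=75

step 3: A=compute:t2 B=load:t3 [compute-bound]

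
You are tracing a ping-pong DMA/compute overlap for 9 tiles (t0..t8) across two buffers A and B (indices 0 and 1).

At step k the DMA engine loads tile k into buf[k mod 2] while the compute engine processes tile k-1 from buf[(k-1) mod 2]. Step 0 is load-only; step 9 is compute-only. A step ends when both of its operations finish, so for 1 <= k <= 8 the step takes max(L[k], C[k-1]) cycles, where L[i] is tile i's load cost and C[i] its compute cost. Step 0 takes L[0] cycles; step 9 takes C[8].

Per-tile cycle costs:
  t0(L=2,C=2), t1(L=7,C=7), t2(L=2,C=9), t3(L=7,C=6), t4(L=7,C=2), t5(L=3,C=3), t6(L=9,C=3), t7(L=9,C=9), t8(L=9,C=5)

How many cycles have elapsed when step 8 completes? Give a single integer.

end_cycle[8] = 62

k=0 load=t0/2c comp=- wait=2 total=2
k=1 load=t1/7c comp=t0/2c wait=7 total=9
k=2 load=t2/2c comp=t1/7c wait=7 total=16
k=3 load=t3/7c comp=t2/9c wait=9 total=25
k=4 load=t4/7c comp=t3/6c wait=7 total=32
k=5 load=t5/3c comp=t4/2c wait=3 total=35
k=6 load=t6/9c comp=t5/3c wait=9 total=44
k=7 load=t7/9c comp=t6/3c wait=9 total=53
k=8 load=t8/9c comp=t7/9c wait=9 total=62
k=9 load=- comp=t8/5c wait=5 total=67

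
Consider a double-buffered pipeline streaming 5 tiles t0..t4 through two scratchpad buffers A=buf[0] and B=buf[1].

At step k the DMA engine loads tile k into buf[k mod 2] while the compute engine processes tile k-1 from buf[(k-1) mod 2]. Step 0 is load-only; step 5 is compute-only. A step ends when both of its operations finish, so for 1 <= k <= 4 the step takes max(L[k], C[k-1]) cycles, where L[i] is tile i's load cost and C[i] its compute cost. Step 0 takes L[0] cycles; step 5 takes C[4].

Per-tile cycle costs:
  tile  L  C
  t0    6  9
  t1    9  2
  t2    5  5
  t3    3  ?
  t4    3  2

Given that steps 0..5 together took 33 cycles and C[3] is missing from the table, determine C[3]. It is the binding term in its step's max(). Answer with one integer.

C[3] = 6

step 0 → dur = L[0]=6 = 6
step 1 → dur = max(L[1]=9, C[0]=9) = 9
step 2 → dur = max(L[2]=5, C[1]=2) = 5
step 3 → dur = max(L[3]=3, C[2]=5) = 5
step 4 → dur = max(L[4]=3, C[3]=?) = C[3]  (unknown; binding)
step 5 → dur = C[4]=2 = 2
sum of known step durations = 27
dur[4] = total - known = 33 - 27 = 6
C[3] is the binding max in step 4, so C[3] = dur[4] = 6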